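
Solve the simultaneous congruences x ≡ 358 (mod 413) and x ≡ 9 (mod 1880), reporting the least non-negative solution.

680569

Write x = 358 + 413·k. Then 413·k ≡ 9 − 358 ≡ 1531 (mod 1880).
Need 413⁻¹ mod 1880. Extended Euclid on (1880, 413):
1880 = 4·413 + 228
413 = 1·228 + 185
228 = 1·185 + 43
185 = 4·43 + 13
43 = 3·13 + 4
13 = 3·4 + 1
4 = 4·1 + 0
Back-substitute:
1 = 13 − 3·4
1 = −3·43 + 10·13
1 = 10·185 − 43·43
1 = −43·228 + 53·185
1 = 53·413 − 96·228
1 = −96·1880 + 437·413
413⁻¹ ≡ 437 (mod 1880), so k ≡ 437·1531 ≡ 1647 (mod 1880).
x = 358 + 413·1647 = 680569.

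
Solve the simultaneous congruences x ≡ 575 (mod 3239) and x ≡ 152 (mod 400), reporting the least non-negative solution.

Write x = 575 + 3239·k. Then 3239·k ≡ 152 − 575 ≡ 377 (mod 400).
Need 3239⁻¹ mod 400. Extended Euclid on (400, 39):
400 = 10*39 + 10
39 = 3*10 + 9
10 = 1*9 + 1
9 = 9*1 + 0
Back-substitute:
1 = 10 − 9
1 = −39 + 4·10
1 = 4·400 − 41·39
3239⁻¹ ≡ 359 (mod 400), so k ≡ 359·377 ≡ 143 (mod 400).
x = 575 + 3239·143 = 463752.

463752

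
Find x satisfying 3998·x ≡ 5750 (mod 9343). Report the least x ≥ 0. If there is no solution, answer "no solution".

6886

First find gcd(3998, 9343):
9343 = 2×3998 + 1347
3998 = 2×1347 + 1304
1347 = 1×1304 + 43
1304 = 30×43 + 14
43 = 3×14 + 1
14 = 14×1 + 0
gcd = 1, so a unique solution mod 9343 exists.
Back-substitute for the Bézout coefficients:
1 = 43 − 3·14
1 = −3·1304 + 91·43
1 = 91·1347 − 94·1304
1 = −94·3998 + 279·1347
1 = 279·9343 − 652·3998
So 3998·(-652) ≡ 1 (mod 9343), giving 3998⁻¹ ≡ 8691.
x ≡ 3998⁻¹·5750 ≡ 8691·5750 ≡ 6886 (mod 9343).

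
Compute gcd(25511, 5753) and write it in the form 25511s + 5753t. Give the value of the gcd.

1

Repeated division:
25511 = 4*5753 + 2499
5753 = 2*2499 + 755
2499 = 3*755 + 234
755 = 3*234 + 53
234 = 4*53 + 22
53 = 2*22 + 9
22 = 2*9 + 4
9 = 2*4 + 1
4 = 4*1 + 0
gcd(25511, 5753) = 1.
Express as a combination:
1 = 9 − 2·4
1 = −2·22 + 5·9
1 = 5·53 − 12·22
1 = −12·234 + 53·53
1 = 53·755 − 171·234
1 = −171·2499 + 566·755
1 = 566·5753 − 1303·2499
1 = −1303·25511 + 5778·5753
So 1 = (-1303)·25511 + (5778)·5753.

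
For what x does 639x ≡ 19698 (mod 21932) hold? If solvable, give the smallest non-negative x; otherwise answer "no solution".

8886

First find gcd(639, 21932):
21932 = 34*639 + 206
639 = 3*206 + 21
206 = 9*21 + 17
21 = 1*17 + 4
17 = 4*4 + 1
4 = 4*1 + 0
gcd = 1, so a unique solution mod 21932 exists.
Back-substitute for the Bézout coefficients:
1 = 17 − 4·4
1 = −4·21 + 5·17
1 = 5·206 − 49·21
1 = −49·639 + 152·206
1 = 152·21932 − 5217·639
So 639·(-5217) ≡ 1 (mod 21932), giving 639⁻¹ ≡ 16715.
x ≡ 639⁻¹·19698 ≡ 16715·19698 ≡ 8886 (mod 21932).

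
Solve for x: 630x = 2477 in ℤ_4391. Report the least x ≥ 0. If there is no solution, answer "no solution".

First find gcd(630, 4391):
4391 = 6×630 + 611
630 = 1×611 + 19
611 = 32×19 + 3
19 = 6×3 + 1
3 = 3×1 + 0
gcd = 1, so a unique solution mod 4391 exists.
Back-substitute for the Bézout coefficients:
1 = 19 − 6·3
1 = −6·611 + 193·19
1 = 193·630 − 199·611
1 = −199·4391 + 1387·630
So 630·(1387) ≡ 1 (mod 4391), giving 630⁻¹ ≡ 1387.
x ≡ 630⁻¹·2477 ≡ 1387·2477 ≡ 1837 (mod 4391).

1837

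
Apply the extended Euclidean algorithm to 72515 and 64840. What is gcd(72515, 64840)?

5

Euclidean algorithm:
72515 = 1×64840 + 7675
64840 = 8×7675 + 3440
7675 = 2×3440 + 795
3440 = 4×795 + 260
795 = 3×260 + 15
260 = 17×15 + 5
15 = 3×5 + 0
gcd(72515, 64840) = 5.
Back-substituting:
5 = 260 − 17·15
5 = −17·795 + 52·260
5 = 52·3440 − 225·795
5 = −225·7675 + 502·3440
5 = 502·64840 − 4241·7675
5 = −4241·72515 + 4743·64840
So 5 = (-4241)·72515 + (4743)·64840.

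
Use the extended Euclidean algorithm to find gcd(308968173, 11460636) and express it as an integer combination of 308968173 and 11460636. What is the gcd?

Euclidean algorithm:
308968173 = 26*11460636 + 10991637
11460636 = 1*10991637 + 468999
10991637 = 23*468999 + 204660
468999 = 2*204660 + 59679
204660 = 3*59679 + 25623
59679 = 2*25623 + 8433
25623 = 3*8433 + 324
8433 = 26*324 + 9
324 = 36*9 + 0
gcd(308968173, 11460636) = 9.
Express as a combination:
9 = 8433 − 26·324
9 = −26·25623 + 79·8433
9 = 79·59679 − 184·25623
9 = −184·204660 + 631·59679
9 = 631·468999 − 1446·204660
9 = −1446·10991637 + 33889·468999
9 = 33889·11460636 − 35335·10991637
9 = −35335·308968173 + 952599·11460636
So 9 = (-35335)·308968173 + (952599)·11460636.

9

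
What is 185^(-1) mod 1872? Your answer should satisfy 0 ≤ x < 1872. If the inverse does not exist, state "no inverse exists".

Apply the Euclidean algorithm to 1872 and 185:
1872 = 10·185 + 22
185 = 8·22 + 9
22 = 2·9 + 4
9 = 2·4 + 1
4 = 4·1 + 0
The gcd is 1. Working backward:
1 = 9 − 2·4
1 = −2·22 + 5·9
1 = 5·185 − 42·22
1 = −42·1872 + 425·185
So 185·425 ≡ 1 (mod 1872).

425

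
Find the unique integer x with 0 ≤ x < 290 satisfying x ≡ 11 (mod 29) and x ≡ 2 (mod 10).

Write x = 11 + 29·k. Then 29·k ≡ 2 − 11 ≡ 1 (mod 10).
Need 29⁻¹ mod 10. Extended Euclid on (10, 9):
10 = 1·9 + 1
9 = 9·1 + 0
Back-substitute:
1 = 10 − 9
29⁻¹ ≡ 9 (mod 10), so k ≡ 9·1 ≡ 9 (mod 10).
x = 11 + 29·9 = 272.

272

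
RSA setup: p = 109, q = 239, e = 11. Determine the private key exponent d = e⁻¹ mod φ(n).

φ(n) = (p−1)(q−1) = 108·238 = 25704.
Need d with 11·d ≡ 1 (mod 25704). Apply the extended Euclidean algorithm:
25704 = 2336·11 + 8
11 = 1·8 + 3
8 = 2·3 + 2
3 = 1·2 + 1
2 = 2·1 + 0
Back-substitute:
1 = 3 − 2
1 = −8 + 3·3
1 = 3·11 − 4·8
1 = −4·25704 + 9347·11
So 11·9347 ≡ 1 (mod 25704), hence d = 9347.

9347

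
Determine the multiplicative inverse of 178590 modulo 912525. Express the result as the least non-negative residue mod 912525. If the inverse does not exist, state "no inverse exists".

no inverse exists

Compute gcd(178590, 912525):
912525 = 5·178590 + 19575
178590 = 9·19575 + 2415
19575 = 8·2415 + 255
2415 = 9·255 + 120
255 = 2·120 + 15
120 = 8·15 + 0
The gcd is 15, not 1, hence no inverse exists.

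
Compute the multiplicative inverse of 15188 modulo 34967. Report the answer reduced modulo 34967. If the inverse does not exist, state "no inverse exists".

Run Euclid on (34967, 15188):
34967 = 2·15188 + 4591
15188 = 3·4591 + 1415
4591 = 3·1415 + 346
1415 = 4·346 + 31
346 = 11·31 + 5
31 = 6·5 + 1
5 = 5·1 + 0
gcd = 1, so the inverse exists. Back-substitute:
1 = 31 − 6·5
1 = −6·346 + 67·31
1 = 67·1415 − 274·346
1 = −274·4591 + 889·1415
1 = 889·15188 − 2941·4591
1 = −2941·34967 + 6771·15188
So 15188·6771 ≡ 1 (mod 34967).

6771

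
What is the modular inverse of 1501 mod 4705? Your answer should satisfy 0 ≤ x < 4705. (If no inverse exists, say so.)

3191

Extended Euclidean algorithm:
4705 = 3*1501 + 202
1501 = 7*202 + 87
202 = 2*87 + 28
87 = 3*28 + 3
28 = 9*3 + 1
3 = 3*1 + 0
Since gcd(1501, 4705) = 1, back-substitute to write 1 as a combination:
1 = 28 − 9·3
1 = −9·87 + 28·28
1 = 28·202 − 65·87
1 = −65·1501 + 483·202
1 = 483·4705 − 1514·1501
Hence 1501⁻¹ ≡ -1514 ≡ 3191 (mod 4705).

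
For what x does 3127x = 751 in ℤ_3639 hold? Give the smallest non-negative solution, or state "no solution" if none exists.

First find gcd(3127, 3639):
3639 = 1×3127 + 512
3127 = 6×512 + 55
512 = 9×55 + 17
55 = 3×17 + 4
17 = 4×4 + 1
4 = 4×1 + 0
gcd = 1, so a unique solution mod 3639 exists.
Back-substitute for the Bézout coefficients:
1 = 17 − 4·4
1 = −4·55 + 13·17
1 = 13·512 − 121·55
1 = −121·3127 + 739·512
1 = 739·3639 − 860·3127
So 3127·(-860) ≡ 1 (mod 3639), giving 3127⁻¹ ≡ 2779.
x ≡ 3127⁻¹·751 ≡ 2779·751 ≡ 1882 (mod 3639).

1882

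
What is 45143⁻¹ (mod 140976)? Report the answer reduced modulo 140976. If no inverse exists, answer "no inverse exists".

97415

Extended Euclidean algorithm:
140976 = 3·45143 + 5547
45143 = 8·5547 + 767
5547 = 7·767 + 178
767 = 4·178 + 55
178 = 3·55 + 13
55 = 4·13 + 3
13 = 4·3 + 1
3 = 3·1 + 0
gcd = 1, so the inverse exists. Back-substitute:
1 = 13 − 4·3
1 = −4·55 + 17·13
1 = 17·178 − 55·55
1 = −55·767 + 237·178
1 = 237·5547 − 1714·767
1 = −1714·45143 + 13949·5547
1 = 13949·140976 − 43561·45143
So 45143·(-43561) ≡ 1 (mod 140976), and -43561 ≡ 97415 (mod 140976).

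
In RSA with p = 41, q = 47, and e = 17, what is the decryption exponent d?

φ(n) = (p−1)(q−1) = 40·46 = 1840.
Need d with 17·d ≡ 1 (mod 1840). Apply the extended Euclidean algorithm:
1840 = 108*17 + 4
17 = 4*4 + 1
4 = 4*1 + 0
Back-substitute:
1 = 17 − 4·4
1 = −4·1840 + 433·17
So 17·433 ≡ 1 (mod 1840), hence d = 433.

433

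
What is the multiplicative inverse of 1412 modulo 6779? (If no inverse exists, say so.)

Run Euclid on (6779, 1412):
6779 = 4*1412 + 1131
1412 = 1*1131 + 281
1131 = 4*281 + 7
281 = 40*7 + 1
7 = 7*1 + 0
The gcd is 1. Working backward:
1 = 281 − 40·7
1 = −40·1131 + 161·281
1 = 161·1412 − 201·1131
1 = −201·6779 + 965·1412
So 1412·965 ≡ 1 (mod 6779).

965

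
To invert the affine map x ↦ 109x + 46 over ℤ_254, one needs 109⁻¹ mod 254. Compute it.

gcd(254, 109) by repeated division:
254 = 2*109 + 36
109 = 3*36 + 1
36 = 36*1 + 0
gcd = 1, so the inverse exists. Back-substitute:
1 = 109 − 3·36
1 = −3·254 + 7·109
So 109·7 ≡ 1 (mod 254).

7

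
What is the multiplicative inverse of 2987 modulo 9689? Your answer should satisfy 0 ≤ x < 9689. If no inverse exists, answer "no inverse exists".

Apply the Euclidean algorithm to 9689 and 2987:
9689 = 3·2987 + 728
2987 = 4·728 + 75
728 = 9·75 + 53
75 = 1·53 + 22
53 = 2·22 + 9
22 = 2·9 + 4
9 = 2·4 + 1
4 = 4·1 + 0
gcd = 1, so the inverse exists. Back-substitute:
1 = 9 − 2·4
1 = −2·22 + 5·9
1 = 5·53 − 12·22
1 = −12·75 + 17·53
1 = 17·728 − 165·75
1 = −165·2987 + 677·728
1 = 677·9689 − 2196·2987
Hence 2987⁻¹ ≡ -2196 ≡ 7493 (mod 9689).

7493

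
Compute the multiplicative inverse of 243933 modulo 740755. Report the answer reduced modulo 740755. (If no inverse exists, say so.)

Run Euclid on (740755, 243933):
740755 = 3·243933 + 8956
243933 = 27·8956 + 2121
8956 = 4·2121 + 472
2121 = 4·472 + 233
472 = 2·233 + 6
233 = 38·6 + 5
6 = 1·5 + 1
5 = 5·1 + 0
The gcd is 1. Working backward:
1 = 6 − 5
1 = −233 + 39·6
1 = 39·472 − 79·233
1 = −79·2121 + 355·472
1 = 355·8956 − 1499·2121
1 = −1499·243933 + 40828·8956
1 = 40828·740755 − 123983·243933
So 243933·(-123983) ≡ 1 (mod 740755), and -123983 ≡ 616772 (mod 740755).

616772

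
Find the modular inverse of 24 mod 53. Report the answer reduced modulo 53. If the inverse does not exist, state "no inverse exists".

Extended Euclidean algorithm:
53 = 2×24 + 5
24 = 4×5 + 4
5 = 1×4 + 1
4 = 4×1 + 0
Since gcd(24, 53) = 1, back-substitute to write 1 as a combination:
1 = 5 − 4
1 = −24 + 5·5
1 = 5·53 − 11·24
Hence 24⁻¹ ≡ -11 ≡ 42 (mod 53).

42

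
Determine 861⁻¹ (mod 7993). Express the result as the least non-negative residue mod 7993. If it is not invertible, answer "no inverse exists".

Apply the Euclidean algorithm to 7993 and 861:
7993 = 9·861 + 244
861 = 3·244 + 129
244 = 1·129 + 115
129 = 1·115 + 14
115 = 8·14 + 3
14 = 4·3 + 2
3 = 1·2 + 1
2 = 2·1 + 0
gcd = 1, so the inverse exists. Back-substitute:
1 = 3 − 2
1 = −14 + 5·3
1 = 5·115 − 41·14
1 = −41·129 + 46·115
1 = 46·244 − 87·129
1 = −87·861 + 307·244
1 = 307·7993 − 2850·861
So 861·(-2850) ≡ 1 (mod 7993), and -2850 ≡ 5143 (mod 7993).

5143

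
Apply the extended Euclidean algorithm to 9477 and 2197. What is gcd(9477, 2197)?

Euclidean algorithm:
9477 = 4×2197 + 689
2197 = 3×689 + 130
689 = 5×130 + 39
130 = 3×39 + 13
39 = 3×13 + 0
gcd(9477, 2197) = 13.
Working backward:
13 = 130 − 3·39
13 = −3·689 + 16·130
13 = 16·2197 − 51·689
13 = −51·9477 + 220·2197
So 13 = (-51)·9477 + (220)·2197.

13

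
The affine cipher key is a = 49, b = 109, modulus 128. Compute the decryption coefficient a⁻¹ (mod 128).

gcd(128, 49) by repeated division:
128 = 2×49 + 30
49 = 1×30 + 19
30 = 1×19 + 11
19 = 1×11 + 8
11 = 1×8 + 3
8 = 2×3 + 2
3 = 1×2 + 1
2 = 2×1 + 0
gcd = 1, so the inverse exists. Back-substitute:
1 = 3 − 2
1 = −8 + 3·3
1 = 3·11 − 4·8
1 = −4·19 + 7·11
1 = 7·30 − 11·19
1 = −11·49 + 18·30
1 = 18·128 − 47·49
Hence 49⁻¹ ≡ -47 ≡ 81 (mod 128).

81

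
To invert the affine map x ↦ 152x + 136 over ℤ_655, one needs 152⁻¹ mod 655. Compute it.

418

Run Euclid on (655, 152):
655 = 4·152 + 47
152 = 3·47 + 11
47 = 4·11 + 3
11 = 3·3 + 2
3 = 1·2 + 1
2 = 2·1 + 0
The gcd is 1. Working backward:
1 = 3 − 2
1 = −11 + 4·3
1 = 4·47 − 17·11
1 = −17·152 + 55·47
1 = 55·655 − 237·152
Hence 152⁻¹ ≡ -237 ≡ 418 (mod 655).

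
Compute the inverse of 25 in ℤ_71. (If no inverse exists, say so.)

54

Run Euclid on (71, 25):
71 = 2×25 + 21
25 = 1×21 + 4
21 = 5×4 + 1
4 = 4×1 + 0
Since gcd(25, 71) = 1, back-substitute to write 1 as a combination:
1 = 21 − 5·4
1 = −5·25 + 6·21
1 = 6·71 − 17·25
Thus 25·(-17) ≡ 1 (mod 71); reducing, -17 mod 71 = 54.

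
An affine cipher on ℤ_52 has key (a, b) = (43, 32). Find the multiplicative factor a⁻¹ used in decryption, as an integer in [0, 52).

Run Euclid on (52, 43):
52 = 1*43 + 9
43 = 4*9 + 7
9 = 1*7 + 2
7 = 3*2 + 1
2 = 2*1 + 0
The gcd is 1. Working backward:
1 = 7 − 3·2
1 = −3·9 + 4·7
1 = 4·43 − 19·9
1 = −19·52 + 23·43
So 43·23 ≡ 1 (mod 52).

23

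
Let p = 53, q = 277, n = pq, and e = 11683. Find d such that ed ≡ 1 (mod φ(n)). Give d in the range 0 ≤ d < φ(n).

11131

φ(n) = (p−1)(q−1) = 52·276 = 14352.
Need d with 11683·d ≡ 1 (mod 14352). Apply the extended Euclidean algorithm:
14352 = 1*11683 + 2669
11683 = 4*2669 + 1007
2669 = 2*1007 + 655
1007 = 1*655 + 352
655 = 1*352 + 303
352 = 1*303 + 49
303 = 6*49 + 9
49 = 5*9 + 4
9 = 2*4 + 1
4 = 4*1 + 0
Back-substitute:
1 = 9 − 2·4
1 = −2·49 + 11·9
1 = 11·303 − 68·49
1 = −68·352 + 79·303
1 = 79·655 − 147·352
1 = −147·1007 + 226·655
1 = 226·2669 − 599·1007
1 = −599·11683 + 2622·2669
1 = 2622·14352 − 3221·11683
So 11683·(-3221) ≡ 1 (mod 14352), hence d ≡ -3221 ≡ 11131 (mod 14352).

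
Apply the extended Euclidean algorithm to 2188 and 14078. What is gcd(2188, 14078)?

2

Repeated division:
14078 = 6*2188 + 950
2188 = 2*950 + 288
950 = 3*288 + 86
288 = 3*86 + 30
86 = 2*30 + 26
30 = 1*26 + 4
26 = 6*4 + 2
4 = 2*2 + 0
gcd(2188, 14078) = 2.
Working backward:
2 = 26 − 6·4
2 = −6·30 + 7·26
2 = 7·86 − 20·30
2 = −20·288 + 67·86
2 = 67·950 − 221·288
2 = −221·2188 + 509·950
2 = 509·14078 − 3275·2188
So 2 = (509)·14078 + (-3275)·2188.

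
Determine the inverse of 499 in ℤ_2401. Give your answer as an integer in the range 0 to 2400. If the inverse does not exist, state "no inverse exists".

Apply the Euclidean algorithm to 2401 and 499:
2401 = 4·499 + 405
499 = 1·405 + 94
405 = 4·94 + 29
94 = 3·29 + 7
29 = 4·7 + 1
7 = 7·1 + 0
gcd = 1, so the inverse exists. Back-substitute:
1 = 29 − 4·7
1 = −4·94 + 13·29
1 = 13·405 − 56·94
1 = −56·499 + 69·405
1 = 69·2401 − 332·499
Hence 499⁻¹ ≡ -332 ≡ 2069 (mod 2401).

2069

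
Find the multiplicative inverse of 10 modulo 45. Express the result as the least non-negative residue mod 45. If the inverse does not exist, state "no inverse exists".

no inverse exists

Euclidean algorithm on 45, 10:
45 = 4*10 + 5
10 = 2*5 + 0
gcd(10, 45) = 5 ≠ 1, so 10 has no multiplicative inverse modulo 45.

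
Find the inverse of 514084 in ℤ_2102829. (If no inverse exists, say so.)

2004049

Run Euclid on (2102829, 514084):
2102829 = 4·514084 + 46493
514084 = 11·46493 + 2661
46493 = 17·2661 + 1256
2661 = 2·1256 + 149
1256 = 8·149 + 64
149 = 2·64 + 21
64 = 3·21 + 1
21 = 21·1 + 0
Since gcd(514084, 2102829) = 1, back-substitute to write 1 as a combination:
1 = 64 − 3·21
1 = −3·149 + 7·64
1 = 7·1256 − 59·149
1 = −59·2661 + 125·1256
1 = 125·46493 − 2184·2661
1 = −2184·514084 + 24149·46493
1 = 24149·2102829 − 98780·514084
Thus 514084·(-98780) ≡ 1 (mod 2102829); reducing, -98780 mod 2102829 = 2004049.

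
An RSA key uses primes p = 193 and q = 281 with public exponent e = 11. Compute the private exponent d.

φ(n) = (p−1)(q−1) = 192·280 = 53760.
Need d with 11·d ≡ 1 (mod 53760). Apply the extended Euclidean algorithm:
53760 = 4887×11 + 3
11 = 3×3 + 2
3 = 1×2 + 1
2 = 2×1 + 0
Back-substitute:
1 = 3 − 2
1 = −11 + 4·3
1 = 4·53760 − 19549·11
So 11·(-19549) ≡ 1 (mod 53760), hence d ≡ -19549 ≡ 34211 (mod 53760).

34211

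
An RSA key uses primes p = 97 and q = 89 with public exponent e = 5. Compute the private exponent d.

5069

φ(n) = (p−1)(q−1) = 96·88 = 8448.
Need d with 5·d ≡ 1 (mod 8448). Apply the extended Euclidean algorithm:
8448 = 1689·5 + 3
5 = 1·3 + 2
3 = 1·2 + 1
2 = 2·1 + 0
Back-substitute:
1 = 3 − 2
1 = −5 + 2·3
1 = 2·8448 − 3379·5
So 5·(-3379) ≡ 1 (mod 8448), hence d ≡ -3379 ≡ 5069 (mod 8448).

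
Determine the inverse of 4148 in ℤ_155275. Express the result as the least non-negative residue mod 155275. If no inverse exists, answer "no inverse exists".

Extended Euclidean algorithm:
155275 = 37·4148 + 1799
4148 = 2·1799 + 550
1799 = 3·550 + 149
550 = 3·149 + 103
149 = 1·103 + 46
103 = 2·46 + 11
46 = 4·11 + 2
11 = 5·2 + 1
2 = 2·1 + 0
gcd = 1, so the inverse exists. Back-substitute:
1 = 11 − 5·2
1 = −5·46 + 21·11
1 = 21·103 − 47·46
1 = −47·149 + 68·103
1 = 68·550 − 251·149
1 = −251·1799 + 821·550
1 = 821·4148 − 1893·1799
1 = −1893·155275 + 70862·4148
So 4148·70862 ≡ 1 (mod 155275).

70862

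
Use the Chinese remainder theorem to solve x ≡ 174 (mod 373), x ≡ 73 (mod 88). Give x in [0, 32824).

Write x = 174 + 373·k. Then 373·k ≡ 73 − 174 ≡ 75 (mod 88).
Need 373⁻¹ mod 88. Extended Euclid on (88, 21):
88 = 4*21 + 4
21 = 5*4 + 1
4 = 4*1 + 0
Back-substitute:
1 = 21 − 5·4
1 = −5·88 + 21·21
373⁻¹ ≡ 21 (mod 88), so k ≡ 21·75 ≡ 79 (mod 88).
x = 174 + 373·79 = 29641.

29641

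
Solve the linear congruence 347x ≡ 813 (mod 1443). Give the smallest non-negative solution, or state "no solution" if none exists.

First find gcd(347, 1443):
1443 = 4*347 + 55
347 = 6*55 + 17
55 = 3*17 + 4
17 = 4*4 + 1
4 = 4*1 + 0
gcd = 1, so a unique solution mod 1443 exists.
Back-substitute for the Bézout coefficients:
1 = 17 − 4·4
1 = −4·55 + 13·17
1 = 13·347 − 82·55
1 = −82·1443 + 341·347
So 347·(341) ≡ 1 (mod 1443), giving 347⁻¹ ≡ 341.
x ≡ 347⁻¹·813 ≡ 341·813 ≡ 177 (mod 1443).

177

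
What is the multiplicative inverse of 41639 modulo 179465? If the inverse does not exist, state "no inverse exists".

no inverse exists

Compute gcd(41639, 179465):
179465 = 4·41639 + 12909
41639 = 3·12909 + 2912
12909 = 4·2912 + 1261
2912 = 2·1261 + 390
1261 = 3·390 + 91
390 = 4·91 + 26
91 = 3·26 + 13
26 = 2·13 + 0
gcd(41639, 179465) = 13 ≠ 1, so 41639 has no multiplicative inverse modulo 179465.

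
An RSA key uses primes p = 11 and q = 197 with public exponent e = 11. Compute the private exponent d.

φ(n) = (p−1)(q−1) = 10·196 = 1960.
Need d with 11·d ≡ 1 (mod 1960). Apply the extended Euclidean algorithm:
1960 = 178*11 + 2
11 = 5*2 + 1
2 = 2*1 + 0
Back-substitute:
1 = 11 − 5·2
1 = −5·1960 + 891·11
So 11·891 ≡ 1 (mod 1960), hence d = 891.

891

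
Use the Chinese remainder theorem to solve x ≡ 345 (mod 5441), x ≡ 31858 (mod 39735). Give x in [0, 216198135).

Write x = 345 + 5441·k. Then 5441·k ≡ 31858 − 345 ≡ 31513 (mod 39735).
Need 5441⁻¹ mod 39735. Extended Euclid on (39735, 5441):
39735 = 7·5441 + 1648
5441 = 3·1648 + 497
1648 = 3·497 + 157
497 = 3·157 + 26
157 = 6·26 + 1
26 = 26·1 + 0
Back-substitute:
1 = 157 − 6·26
1 = −6·497 + 19·157
1 = 19·1648 − 63·497
1 = −63·5441 + 208·1648
1 = 208·39735 − 1519·5441
5441⁻¹ ≡ 38216 (mod 39735), so k ≡ 38216·31513 ≡ 12428 (mod 39735).
x = 345 + 5441·12428 = 67621093.

67621093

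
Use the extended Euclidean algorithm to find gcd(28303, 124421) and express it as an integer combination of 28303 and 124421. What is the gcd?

11

Repeated division:
124421 = 4×28303 + 11209
28303 = 2×11209 + 5885
11209 = 1×5885 + 5324
5885 = 1×5324 + 561
5324 = 9×561 + 275
561 = 2×275 + 11
275 = 25×11 + 0
gcd(28303, 124421) = 11.
Back-substituting:
11 = 561 − 2·275
11 = −2·5324 + 19·561
11 = 19·5885 − 21·5324
11 = −21·11209 + 40·5885
11 = 40·28303 − 101·11209
11 = −101·124421 + 444·28303
So 11 = (-101)·124421 + (444)·28303.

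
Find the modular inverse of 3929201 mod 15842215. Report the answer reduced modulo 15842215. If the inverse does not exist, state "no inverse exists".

12169771

gcd(15842215, 3929201) by repeated division:
15842215 = 4×3929201 + 125411
3929201 = 31×125411 + 41460
125411 = 3×41460 + 1031
41460 = 40×1031 + 220
1031 = 4×220 + 151
220 = 1×151 + 69
151 = 2×69 + 13
69 = 5×13 + 4
13 = 3×4 + 1
4 = 4×1 + 0
The gcd is 1. Working backward:
1 = 13 − 3·4
1 = −3·69 + 16·13
1 = 16·151 − 35·69
1 = −35·220 + 51·151
1 = 51·1031 − 239·220
1 = −239·41460 + 9611·1031
1 = 9611·125411 − 29072·41460
1 = −29072·3929201 + 910843·125411
1 = 910843·15842215 − 3672444·3929201
Thus 3929201·(-3672444) ≡ 1 (mod 15842215); reducing, -3672444 mod 15842215 = 12169771.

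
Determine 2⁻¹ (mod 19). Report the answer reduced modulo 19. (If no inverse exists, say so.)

Extended Euclidean algorithm:
19 = 9·2 + 1
2 = 2·1 + 0
gcd = 1, so the inverse exists. Back-substitute:
1 = 19 − 9·2
Thus 2·(-9) ≡ 1 (mod 19); reducing, -9 mod 19 = 10.

10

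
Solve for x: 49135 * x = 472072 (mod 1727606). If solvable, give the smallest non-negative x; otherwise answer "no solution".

1719810

First find gcd(49135, 1727606):
1727606 = 35×49135 + 7881
49135 = 6×7881 + 1849
7881 = 4×1849 + 485
1849 = 3×485 + 394
485 = 1×394 + 91
394 = 4×91 + 30
91 = 3×30 + 1
30 = 30×1 + 0
gcd = 1, so a unique solution mod 1727606 exists.
Back-substitute for the Bézout coefficients:
1 = 91 − 3·30
1 = −3·394 + 13·91
1 = 13·485 − 16·394
1 = −16·1849 + 61·485
1 = 61·7881 − 260·1849
1 = −260·49135 + 1621·7881
1 = 1621·1727606 − 56995·49135
So 49135·(-56995) ≡ 1 (mod 1727606), giving 49135⁻¹ ≡ 1670611.
x ≡ 49135⁻¹·472072 ≡ 1670611·472072 ≡ 1719810 (mod 1727606).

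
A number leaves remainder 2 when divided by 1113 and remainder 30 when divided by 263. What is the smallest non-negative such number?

101285

Write x = 2 + 1113·k. Then 1113·k ≡ 30 − 2 ≡ 28 (mod 263).
Need 1113⁻¹ mod 263. Extended Euclid on (263, 61):
263 = 4*61 + 19
61 = 3*19 + 4
19 = 4*4 + 3
4 = 1*3 + 1
3 = 3*1 + 0
Back-substitute:
1 = 4 − 3
1 = −19 + 5·4
1 = 5·61 − 16·19
1 = −16·263 + 69·61
1113⁻¹ ≡ 69 (mod 263), so k ≡ 69·28 ≡ 91 (mod 263).
x = 2 + 1113·91 = 101285.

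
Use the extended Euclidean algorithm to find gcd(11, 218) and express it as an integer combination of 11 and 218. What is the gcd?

1

Euclidean algorithm:
218 = 19·11 + 9
11 = 1·9 + 2
9 = 4·2 + 1
2 = 2·1 + 0
gcd(11, 218) = 1.
Back-substituting:
1 = 9 − 4·2
1 = −4·11 + 5·9
1 = 5·218 − 99·11
So 1 = (5)·218 + (-99)·11.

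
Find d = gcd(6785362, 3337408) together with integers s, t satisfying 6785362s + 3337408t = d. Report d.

2

Repeated division:
6785362 = 2*3337408 + 110546
3337408 = 30*110546 + 21028
110546 = 5*21028 + 5406
21028 = 3*5406 + 4810
5406 = 1*4810 + 596
4810 = 8*596 + 42
596 = 14*42 + 8
42 = 5*8 + 2
8 = 4*2 + 0
gcd(6785362, 3337408) = 2.
Express as a combination:
2 = 42 − 5·8
2 = −5·596 + 71·42
2 = 71·4810 − 573·596
2 = −573·5406 + 644·4810
2 = 644·21028 − 2505·5406
2 = −2505·110546 + 13169·21028
2 = 13169·3337408 − 397575·110546
2 = −397575·6785362 + 808319·3337408
So 2 = (-397575)·6785362 + (808319)·3337408.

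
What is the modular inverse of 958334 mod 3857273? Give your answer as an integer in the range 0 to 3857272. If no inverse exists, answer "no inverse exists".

2931347

Run Euclid on (3857273, 958334):
3857273 = 4×958334 + 23937
958334 = 40×23937 + 854
23937 = 28×854 + 25
854 = 34×25 + 4
25 = 6×4 + 1
4 = 4×1 + 0
Since gcd(958334, 3857273) = 1, back-substitute to write 1 as a combination:
1 = 25 − 6·4
1 = −6·854 + 205·25
1 = 205·23937 − 5746·854
1 = −5746·958334 + 230045·23937
1 = 230045·3857273 − 925926·958334
Hence 958334⁻¹ ≡ -925926 ≡ 2931347 (mod 3857273).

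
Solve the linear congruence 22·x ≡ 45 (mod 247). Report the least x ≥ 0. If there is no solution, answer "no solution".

First find gcd(22, 247):
247 = 11·22 + 5
22 = 4·5 + 2
5 = 2·2 + 1
2 = 2·1 + 0
gcd = 1, so a unique solution mod 247 exists.
Back-substitute for the Bézout coefficients:
1 = 5 − 2·2
1 = −2·22 + 9·5
1 = 9·247 − 101·22
So 22·(-101) ≡ 1 (mod 247), giving 22⁻¹ ≡ 146.
x ≡ 22⁻¹·45 ≡ 146·45 ≡ 148 (mod 247).

148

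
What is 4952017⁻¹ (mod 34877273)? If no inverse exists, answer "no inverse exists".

Extended Euclidean algorithm:
34877273 = 7*4952017 + 213154
4952017 = 23*213154 + 49475
213154 = 4*49475 + 15254
49475 = 3*15254 + 3713
15254 = 4*3713 + 402
3713 = 9*402 + 95
402 = 4*95 + 22
95 = 4*22 + 7
22 = 3*7 + 1
7 = 7*1 + 0
gcd = 1, so the inverse exists. Back-substitute:
1 = 22 − 3·7
1 = −3·95 + 13·22
1 = 13·402 − 55·95
1 = −55·3713 + 508·402
1 = 508·15254 − 2087·3713
1 = −2087·49475 + 6769·15254
1 = 6769·213154 − 29163·49475
1 = −29163·4952017 + 677518·213154
1 = 677518·34877273 − 4771789·4952017
So 4952017·(-4771789) ≡ 1 (mod 34877273), and -4771789 ≡ 30105484 (mod 34877273).

30105484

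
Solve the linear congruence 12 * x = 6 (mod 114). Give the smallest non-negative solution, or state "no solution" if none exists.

First find gcd(12, 114):
114 = 9·12 + 6
12 = 2·6 + 0
gcd = 6 and 6 | 6, so solutions exist. Divide through by 6: 2x ≡ 1 (mod 19).
Now find 2⁻¹ mod 19:
19 = 9×2 + 1
2 = 2×1 + 0
Back-substitute:
1 = 19 − 9·2
So 2·(-9) ≡ 1 (mod 19), i.e. 2⁻¹ ≡ 10.
Then x ≡ 10·1 ≡ 10 (mod 19); the smallest non-negative solution is x = 10.

10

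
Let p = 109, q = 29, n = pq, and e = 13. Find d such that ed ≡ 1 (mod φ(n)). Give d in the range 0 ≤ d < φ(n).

φ(n) = (p−1)(q−1) = 108·28 = 3024.
Need d with 13·d ≡ 1 (mod 3024). Apply the extended Euclidean algorithm:
3024 = 232*13 + 8
13 = 1*8 + 5
8 = 1*5 + 3
5 = 1*3 + 2
3 = 1*2 + 1
2 = 2*1 + 0
Back-substitute:
1 = 3 − 2
1 = −5 + 2·3
1 = 2·8 − 3·5
1 = −3·13 + 5·8
1 = 5·3024 − 1163·13
So 13·(-1163) ≡ 1 (mod 3024), hence d ≡ -1163 ≡ 1861 (mod 3024).

1861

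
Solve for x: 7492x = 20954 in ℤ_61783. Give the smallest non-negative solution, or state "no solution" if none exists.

First find gcd(7492, 61783):
61783 = 8*7492 + 1847
7492 = 4*1847 + 104
1847 = 17*104 + 79
104 = 1*79 + 25
79 = 3*25 + 4
25 = 6*4 + 1
4 = 4*1 + 0
gcd = 1, so a unique solution mod 61783 exists.
Back-substitute for the Bézout coefficients:
1 = 25 − 6·4
1 = −6·79 + 19·25
1 = 19·104 − 25·79
1 = −25·1847 + 444·104
1 = 444·7492 − 1801·1847
1 = −1801·61783 + 14852·7492
So 7492·(14852) ≡ 1 (mod 61783), giving 7492⁻¹ ≡ 14852.
x ≡ 7492⁻¹·20954 ≡ 14852·20954 ≡ 7837 (mod 61783).

7837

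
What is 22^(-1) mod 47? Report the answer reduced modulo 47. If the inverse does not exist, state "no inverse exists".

Apply the Euclidean algorithm to 47 and 22:
47 = 2×22 + 3
22 = 7×3 + 1
3 = 3×1 + 0
Since gcd(22, 47) = 1, back-substitute to write 1 as a combination:
1 = 22 − 7·3
1 = −7·47 + 15·22
So 22·15 ≡ 1 (mod 47).

15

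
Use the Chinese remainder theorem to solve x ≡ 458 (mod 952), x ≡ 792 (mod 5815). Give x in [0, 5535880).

35682

Write x = 458 + 952·k. Then 952·k ≡ 792 − 458 ≡ 334 (mod 5815).
Need 952⁻¹ mod 5815. Extended Euclid on (5815, 952):
5815 = 6·952 + 103
952 = 9·103 + 25
103 = 4·25 + 3
25 = 8·3 + 1
3 = 3·1 + 0
Back-substitute:
1 = 25 − 8·3
1 = −8·103 + 33·25
1 = 33·952 − 305·103
1 = −305·5815 + 1863·952
952⁻¹ ≡ 1863 (mod 5815), so k ≡ 1863·334 ≡ 37 (mod 5815).
x = 458 + 952·37 = 35682.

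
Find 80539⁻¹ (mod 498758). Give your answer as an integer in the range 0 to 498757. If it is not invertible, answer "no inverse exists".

Extended Euclidean algorithm:
498758 = 6*80539 + 15524
80539 = 5*15524 + 2919
15524 = 5*2919 + 929
2919 = 3*929 + 132
929 = 7*132 + 5
132 = 26*5 + 2
5 = 2*2 + 1
2 = 2*1 + 0
Since gcd(80539, 498758) = 1, back-substitute to write 1 as a combination:
1 = 5 − 2·2
1 = −2·132 + 53·5
1 = 53·929 − 373·132
1 = −373·2919 + 1172·929
1 = 1172·15524 − 6233·2919
1 = −6233·80539 + 32337·15524
1 = 32337·498758 − 200255·80539
Thus 80539·(-200255) ≡ 1 (mod 498758); reducing, -200255 mod 498758 = 298503.

298503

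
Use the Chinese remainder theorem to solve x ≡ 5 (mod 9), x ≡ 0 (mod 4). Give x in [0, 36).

32

Write x = 5 + 9·k. Then 9·k ≡ 0 − 5 ≡ 3 (mod 4).
Need 9⁻¹ mod 4. Extended Euclid on (4, 1):
4 = 4·1 + 0
9⁻¹ ≡ 1 (mod 4), so k ≡ 1·3 ≡ 3 (mod 4).
x = 5 + 9·3 = 32.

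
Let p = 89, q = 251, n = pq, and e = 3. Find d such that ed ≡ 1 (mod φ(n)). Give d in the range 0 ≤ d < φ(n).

φ(n) = (p−1)(q−1) = 88·250 = 22000.
Need d with 3·d ≡ 1 (mod 22000). Apply the extended Euclidean algorithm:
22000 = 7333*3 + 1
3 = 3*1 + 0
Back-substitute:
1 = 22000 − 7333·3
So 3·(-7333) ≡ 1 (mod 22000), hence d ≡ -7333 ≡ 14667 (mod 22000).

14667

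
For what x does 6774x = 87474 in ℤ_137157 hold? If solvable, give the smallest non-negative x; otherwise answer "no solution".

24229

First find gcd(6774, 137157):
137157 = 20·6774 + 1677
6774 = 4·1677 + 66
1677 = 25·66 + 27
66 = 2·27 + 12
27 = 2·12 + 3
12 = 4·3 + 0
gcd = 3 and 3 | 87474, so solutions exist. Divide through by 3: 2258x ≡ 29158 (mod 45719).
Now find 2258⁻¹ mod 45719:
45719 = 20·2258 + 559
2258 = 4·559 + 22
559 = 25·22 + 9
22 = 2·9 + 4
9 = 2·4 + 1
4 = 4·1 + 0
Back-substitute:
1 = 9 − 2·4
1 = −2·22 + 5·9
1 = 5·559 − 127·22
1 = −127·2258 + 513·559
1 = 513·45719 − 10387·2258
So 2258·(-10387) ≡ 1 (mod 45719), i.e. 2258⁻¹ ≡ 35332.
Then x ≡ 35332·29158 ≡ 24229 (mod 45719); the smallest non-negative solution is x = 24229.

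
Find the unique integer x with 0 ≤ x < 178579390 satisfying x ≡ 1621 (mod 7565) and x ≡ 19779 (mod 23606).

Write x = 1621 + 7565·k. Then 7565·k ≡ 19779 − 1621 ≡ 18158 (mod 23606).
Need 7565⁻¹ mod 23606. Extended Euclid on (23606, 7565):
23606 = 3·7565 + 911
7565 = 8·911 + 277
911 = 3·277 + 80
277 = 3·80 + 37
80 = 2·37 + 6
37 = 6·6 + 1
6 = 6·1 + 0
Back-substitute:
1 = 37 − 6·6
1 = −6·80 + 13·37
1 = 13·277 − 45·80
1 = −45·911 + 148·277
1 = 148·7565 − 1229·911
1 = −1229·23606 + 3835·7565
7565⁻¹ ≡ 3835 (mod 23606), so k ≡ 3835·18158 ≡ 21836 (mod 23606).
x = 1621 + 7565·21836 = 165190961.

165190961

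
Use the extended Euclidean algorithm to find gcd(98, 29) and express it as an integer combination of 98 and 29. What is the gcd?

Repeated division:
98 = 3*29 + 11
29 = 2*11 + 7
11 = 1*7 + 4
7 = 1*4 + 3
4 = 1*3 + 1
3 = 3*1 + 0
gcd(98, 29) = 1.
Working backward:
1 = 4 − 3
1 = −7 + 2·4
1 = 2·11 − 3·7
1 = −3·29 + 8·11
1 = 8·98 − 27·29
So 1 = (8)·98 + (-27)·29.

1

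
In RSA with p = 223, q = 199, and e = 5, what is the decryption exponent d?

35165

φ(n) = (p−1)(q−1) = 222·198 = 43956.
Need d with 5·d ≡ 1 (mod 43956). Apply the extended Euclidean algorithm:
43956 = 8791·5 + 1
5 = 5·1 + 0
Back-substitute:
1 = 43956 − 8791·5
So 5·(-8791) ≡ 1 (mod 43956), hence d ≡ -8791 ≡ 35165 (mod 43956).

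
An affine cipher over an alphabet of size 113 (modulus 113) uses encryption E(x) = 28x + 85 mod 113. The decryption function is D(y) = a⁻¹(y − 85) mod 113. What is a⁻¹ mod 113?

109

gcd(113, 28) by repeated division:
113 = 4·28 + 1
28 = 28·1 + 0
Since gcd(28, 113) = 1, back-substitute to write 1 as a combination:
1 = 113 − 4·28
Thus 28·(-4) ≡ 1 (mod 113); reducing, -4 mod 113 = 109.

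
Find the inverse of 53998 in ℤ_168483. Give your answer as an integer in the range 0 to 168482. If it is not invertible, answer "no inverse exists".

no inverse exists

Compute gcd(53998, 168483):
168483 = 3·53998 + 6489
53998 = 8·6489 + 2086
6489 = 3·2086 + 231
2086 = 9·231 + 7
231 = 33·7 + 0
gcd(53998, 168483) = 7 ≠ 1, so 53998 has no multiplicative inverse modulo 168483.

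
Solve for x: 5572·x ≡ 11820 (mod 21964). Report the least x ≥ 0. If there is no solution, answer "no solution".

2383

First find gcd(5572, 21964):
21964 = 3×5572 + 5248
5572 = 1×5248 + 324
5248 = 16×324 + 64
324 = 5×64 + 4
64 = 16×4 + 0
gcd = 4 and 4 | 11820, so solutions exist. Divide through by 4: 1393x ≡ 2955 (mod 5491).
Now find 1393⁻¹ mod 5491:
5491 = 3*1393 + 1312
1393 = 1*1312 + 81
1312 = 16*81 + 16
81 = 5*16 + 1
16 = 16*1 + 0
Back-substitute:
1 = 81 − 5·16
1 = −5·1312 + 81·81
1 = 81·1393 − 86·1312
1 = −86·5491 + 339·1393
So 1393⁻¹ ≡ 339 (mod 5491).
Then x ≡ 339·2955 ≡ 2383 (mod 5491); the smallest non-negative solution is x = 2383.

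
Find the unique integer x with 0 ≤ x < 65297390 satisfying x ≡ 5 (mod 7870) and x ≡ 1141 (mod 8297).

Write x = 5 + 7870·k. Then 7870·k ≡ 1141 − 5 ≡ 1136 (mod 8297).
Need 7870⁻¹ mod 8297. Extended Euclid on (8297, 7870):
8297 = 1×7870 + 427
7870 = 18×427 + 184
427 = 2×184 + 59
184 = 3×59 + 7
59 = 8×7 + 3
7 = 2×3 + 1
3 = 3×1 + 0
Back-substitute:
1 = 7 − 2·3
1 = −2·59 + 17·7
1 = 17·184 − 53·59
1 = −53·427 + 123·184
1 = 123·7870 − 2267·427
1 = −2267·8297 + 2390·7870
7870⁻¹ ≡ 2390 (mod 8297), so k ≡ 2390·1136 ≡ 1921 (mod 8297).
x = 5 + 7870·1921 = 15118275.

15118275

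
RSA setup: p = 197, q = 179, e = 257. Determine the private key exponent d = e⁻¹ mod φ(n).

φ(n) = (p−1)(q−1) = 196·178 = 34888.
Need d with 257·d ≡ 1 (mod 34888). Apply the extended Euclidean algorithm:
34888 = 135*257 + 193
257 = 1*193 + 64
193 = 3*64 + 1
64 = 64*1 + 0
Back-substitute:
1 = 193 − 3·64
1 = −3·257 + 4·193
1 = 4·34888 − 543·257
So 257·(-543) ≡ 1 (mod 34888), hence d ≡ -543 ≡ 34345 (mod 34888).

34345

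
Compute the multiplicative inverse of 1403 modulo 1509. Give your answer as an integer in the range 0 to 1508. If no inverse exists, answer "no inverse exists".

242

Apply the Euclidean algorithm to 1509 and 1403:
1509 = 1*1403 + 106
1403 = 13*106 + 25
106 = 4*25 + 6
25 = 4*6 + 1
6 = 6*1 + 0
gcd = 1, so the inverse exists. Back-substitute:
1 = 25 − 4·6
1 = −4·106 + 17·25
1 = 17·1403 − 225·106
1 = −225·1509 + 242·1403
So 1403·242 ≡ 1 (mod 1509).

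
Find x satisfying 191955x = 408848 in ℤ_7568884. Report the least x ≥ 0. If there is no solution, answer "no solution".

First find gcd(191955, 7568884):
7568884 = 39*191955 + 82639
191955 = 2*82639 + 26677
82639 = 3*26677 + 2608
26677 = 10*2608 + 597
2608 = 4*597 + 220
597 = 2*220 + 157
220 = 1*157 + 63
157 = 2*63 + 31
63 = 2*31 + 1
31 = 31*1 + 0
gcd = 1, so a unique solution mod 7568884 exists.
Back-substitute for the Bézout coefficients:
1 = 63 − 2·31
1 = −2·157 + 5·63
1 = 5·220 − 7·157
1 = −7·597 + 19·220
1 = 19·2608 − 83·597
1 = −83·26677 + 849·2608
1 = 849·82639 − 2630·26677
1 = −2630·191955 + 6109·82639
1 = 6109·7568884 − 240881·191955
So 191955·(-240881) ≡ 1 (mod 7568884), giving 191955⁻¹ ≡ 7328003.
x ≡ 191955⁻¹·408848 ≡ 7328003·408848 ≡ 2603520 (mod 7568884).

2603520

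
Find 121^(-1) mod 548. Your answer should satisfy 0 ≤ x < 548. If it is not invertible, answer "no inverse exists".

77

Extended Euclidean algorithm:
548 = 4·121 + 64
121 = 1·64 + 57
64 = 1·57 + 7
57 = 8·7 + 1
7 = 7·1 + 0
Since gcd(121, 548) = 1, back-substitute to write 1 as a combination:
1 = 57 − 8·7
1 = −8·64 + 9·57
1 = 9·121 − 17·64
1 = −17·548 + 77·121
So 121·77 ≡ 1 (mod 548).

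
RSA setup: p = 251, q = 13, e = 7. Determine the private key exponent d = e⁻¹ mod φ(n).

φ(n) = (p−1)(q−1) = 250·12 = 3000.
Need d with 7·d ≡ 1 (mod 3000). Apply the extended Euclidean algorithm:
3000 = 428·7 + 4
7 = 1·4 + 3
4 = 1·3 + 1
3 = 3·1 + 0
Back-substitute:
1 = 4 − 3
1 = −7 + 2·4
1 = 2·3000 − 857·7
So 7·(-857) ≡ 1 (mod 3000), hence d ≡ -857 ≡ 2143 (mod 3000).

2143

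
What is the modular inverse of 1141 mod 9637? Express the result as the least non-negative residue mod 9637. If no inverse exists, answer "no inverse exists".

gcd(9637, 1141) by repeated division:
9637 = 8*1141 + 509
1141 = 2*509 + 123
509 = 4*123 + 17
123 = 7*17 + 4
17 = 4*4 + 1
4 = 4*1 + 0
The gcd is 1. Working backward:
1 = 17 − 4·4
1 = −4·123 + 29·17
1 = 29·509 − 120·123
1 = −120·1141 + 269·509
1 = 269·9637 − 2272·1141
Thus 1141·(-2272) ≡ 1 (mod 9637); reducing, -2272 mod 9637 = 7365.

7365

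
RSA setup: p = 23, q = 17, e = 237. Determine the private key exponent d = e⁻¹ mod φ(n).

101

φ(n) = (p−1)(q−1) = 22·16 = 352.
Need d with 237·d ≡ 1 (mod 352). Apply the extended Euclidean algorithm:
352 = 1·237 + 115
237 = 2·115 + 7
115 = 16·7 + 3
7 = 2·3 + 1
3 = 3·1 + 0
Back-substitute:
1 = 7 − 2·3
1 = −2·115 + 33·7
1 = 33·237 − 68·115
1 = −68·352 + 101·237
So 237·101 ≡ 1 (mod 352), hence d = 101.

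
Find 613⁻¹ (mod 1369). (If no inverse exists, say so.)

Run Euclid on (1369, 613):
1369 = 2×613 + 143
613 = 4×143 + 41
143 = 3×41 + 20
41 = 2×20 + 1
20 = 20×1 + 0
gcd = 1, so the inverse exists. Back-substitute:
1 = 41 − 2·20
1 = −2·143 + 7·41
1 = 7·613 − 30·143
1 = −30·1369 + 67·613
So 613·67 ≡ 1 (mod 1369).

67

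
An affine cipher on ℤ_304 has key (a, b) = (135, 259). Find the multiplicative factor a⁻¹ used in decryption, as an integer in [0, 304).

Run Euclid on (304, 135):
304 = 2×135 + 34
135 = 3×34 + 33
34 = 1×33 + 1
33 = 33×1 + 0
Since gcd(135, 304) = 1, back-substitute to write 1 as a combination:
1 = 34 − 33
1 = −135 + 4·34
1 = 4·304 − 9·135
So 135·(-9) ≡ 1 (mod 304), and -9 ≡ 295 (mod 304).

295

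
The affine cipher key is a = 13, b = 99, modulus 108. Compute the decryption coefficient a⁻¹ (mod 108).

Run Euclid on (108, 13):
108 = 8·13 + 4
13 = 3·4 + 1
4 = 4·1 + 0
The gcd is 1. Working backward:
1 = 13 − 3·4
1 = −3·108 + 25·13
So 13·25 ≡ 1 (mod 108).

25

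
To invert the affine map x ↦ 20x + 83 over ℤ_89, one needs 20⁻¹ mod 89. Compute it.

Extended Euclidean algorithm:
89 = 4*20 + 9
20 = 2*9 + 2
9 = 4*2 + 1
2 = 2*1 + 0
Since gcd(20, 89) = 1, back-substitute to write 1 as a combination:
1 = 9 − 4·2
1 = −4·20 + 9·9
1 = 9·89 − 40·20
So 20·(-40) ≡ 1 (mod 89), and -40 ≡ 49 (mod 89).

49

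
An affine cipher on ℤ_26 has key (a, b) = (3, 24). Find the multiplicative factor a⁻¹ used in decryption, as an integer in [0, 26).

Run Euclid on (26, 3):
26 = 8×3 + 2
3 = 1×2 + 1
2 = 2×1 + 0
Since gcd(3, 26) = 1, back-substitute to write 1 as a combination:
1 = 3 − 2
1 = −26 + 9·3
So 3·9 ≡ 1 (mod 26).

9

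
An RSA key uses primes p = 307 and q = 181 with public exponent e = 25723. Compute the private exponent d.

54307

φ(n) = (p−1)(q−1) = 306·180 = 55080.
Need d with 25723·d ≡ 1 (mod 55080). Apply the extended Euclidean algorithm:
55080 = 2*25723 + 3634
25723 = 7*3634 + 285
3634 = 12*285 + 214
285 = 1*214 + 71
214 = 3*71 + 1
71 = 71*1 + 0
Back-substitute:
1 = 214 − 3·71
1 = −3·285 + 4·214
1 = 4·3634 − 51·285
1 = −51·25723 + 361·3634
1 = 361·55080 − 773·25723
So 25723·(-773) ≡ 1 (mod 55080), hence d ≡ -773 ≡ 54307 (mod 55080).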